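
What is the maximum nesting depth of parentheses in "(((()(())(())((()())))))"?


Input: "(((()(())(())((()())))))"
Tracking depth:
  Position 0 '(': depth becomes 1
  Position 1 '(': depth becomes 2
  Position 2 '(': depth becomes 3
  Position 3 '(': depth becomes 4
  Position 4 ')': depth becomes 3
  Position 5 '(': depth becomes 4
  Position 6 '(': depth becomes 5
  Position 7 ')': depth becomes 4
  Position 8 ')': depth becomes 3
  Position 9 '(': depth becomes 4
  Position 10 '(': depth becomes 5
  Position 11 ')': depth becomes 4
  Position 12 ')': depth becomes 3
  Position 13 '(': depth becomes 4
  Position 14 '(': depth becomes 5
  Position 15 '(': depth becomes 6
  Position 16 ')': depth becomes 5
  Position 17 '(': depth becomes 6
  Position 18 ')': depth becomes 5
  Position 19 ')': depth becomes 4
  Position 20 ')': depth becomes 3
  Position 21 ')': depth becomes 2
  Position 22 ')': depth becomes 1
  Position 23 ')': depth becomes 0
Maximum depth reached: 6

6


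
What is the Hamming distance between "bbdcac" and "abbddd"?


Comparing "bbdcac" and "abbddd" position by position:
  Position 0: 'b' vs 'a' => differ
  Position 1: 'b' vs 'b' => same
  Position 2: 'd' vs 'b' => differ
  Position 3: 'c' vs 'd' => differ
  Position 4: 'a' vs 'd' => differ
  Position 5: 'c' vs 'd' => differ
Total differences (Hamming distance): 5

5


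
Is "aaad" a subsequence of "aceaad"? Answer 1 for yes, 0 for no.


Check if "aaad" is a subsequence of "aceaad"
Greedy scan:
  Position 0 ('a'): matches sub[0] = 'a'
  Position 1 ('c'): no match needed
  Position 2 ('e'): no match needed
  Position 3 ('a'): matches sub[1] = 'a'
  Position 4 ('a'): matches sub[2] = 'a'
  Position 5 ('d'): matches sub[3] = 'd'
All 4 characters matched => is a subsequence

1


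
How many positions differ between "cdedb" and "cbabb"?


Comparing "cdedb" and "cbabb" position by position:
  Position 0: 'c' vs 'c' => same
  Position 1: 'd' vs 'b' => DIFFER
  Position 2: 'e' vs 'a' => DIFFER
  Position 3: 'd' vs 'b' => DIFFER
  Position 4: 'b' vs 'b' => same
Positions that differ: 3

3


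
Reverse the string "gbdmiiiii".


Input: gbdmiiiii
Reading characters right to left:
  Position 8: 'i'
  Position 7: 'i'
  Position 6: 'i'
  Position 5: 'i'
  Position 4: 'i'
  Position 3: 'm'
  Position 2: 'd'
  Position 1: 'b'
  Position 0: 'g'
Reversed: iiiiimdbg

iiiiimdbg


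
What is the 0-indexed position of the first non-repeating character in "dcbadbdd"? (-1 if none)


Input: dcbadbdd
Character frequencies:
  'a': 1
  'b': 2
  'c': 1
  'd': 4
Scanning left to right for freq == 1:
  Position 0 ('d'): freq=4, skip
  Position 1 ('c'): unique! => answer = 1

1


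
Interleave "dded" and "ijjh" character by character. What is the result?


Interleaving "dded" and "ijjh":
  Position 0: 'd' from first, 'i' from second => "di"
  Position 1: 'd' from first, 'j' from second => "dj"
  Position 2: 'e' from first, 'j' from second => "ej"
  Position 3: 'd' from first, 'h' from second => "dh"
Result: didjejdh

didjejdh


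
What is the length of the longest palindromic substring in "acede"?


Input: "acede"
Checking substrings for palindromes:
  [2:5] "ede" (len 3) => palindrome
Longest palindromic substring: "ede" with length 3

3


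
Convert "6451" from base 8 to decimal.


Input: "6451" in base 8
Positional expansion:
  Digit '6' (value 6) x 8^3 = 3072
  Digit '4' (value 4) x 8^2 = 256
  Digit '5' (value 5) x 8^1 = 40
  Digit '1' (value 1) x 8^0 = 1
Sum = 3369

3369


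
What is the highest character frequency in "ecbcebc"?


Input: ecbcebc
Character counts:
  'b': 2
  'c': 3
  'e': 2
Maximum frequency: 3

3


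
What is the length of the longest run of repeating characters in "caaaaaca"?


Input: "caaaaaca"
Scanning for longest run:
  Position 1 ('a'): new char, reset run to 1
  Position 2 ('a'): continues run of 'a', length=2
  Position 3 ('a'): continues run of 'a', length=3
  Position 4 ('a'): continues run of 'a', length=4
  Position 5 ('a'): continues run of 'a', length=5
  Position 6 ('c'): new char, reset run to 1
  Position 7 ('a'): new char, reset run to 1
Longest run: 'a' with length 5

5


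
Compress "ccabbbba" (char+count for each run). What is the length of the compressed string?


Input: ccabbbba
Runs:
  'c' x 2 => "c2"
  'a' x 1 => "a1"
  'b' x 4 => "b4"
  'a' x 1 => "a1"
Compressed: "c2a1b4a1"
Compressed length: 8

8


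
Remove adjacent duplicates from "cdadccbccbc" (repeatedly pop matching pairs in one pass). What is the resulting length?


Input: cdadccbccbc
Stack-based adjacent duplicate removal:
  Read 'c': push. Stack: c
  Read 'd': push. Stack: cd
  Read 'a': push. Stack: cda
  Read 'd': push. Stack: cdad
  Read 'c': push. Stack: cdadc
  Read 'c': matches stack top 'c' => pop. Stack: cdad
  Read 'b': push. Stack: cdadb
  Read 'c': push. Stack: cdadbc
  Read 'c': matches stack top 'c' => pop. Stack: cdadb
  Read 'b': matches stack top 'b' => pop. Stack: cdad
  Read 'c': push. Stack: cdadc
Final stack: "cdadc" (length 5)

5


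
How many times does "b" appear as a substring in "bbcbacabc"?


Searching for "b" in "bbcbacabc"
Scanning each position:
  Position 0: "b" => MATCH
  Position 1: "b" => MATCH
  Position 2: "c" => no
  Position 3: "b" => MATCH
  Position 4: "a" => no
  Position 5: "c" => no
  Position 6: "a" => no
  Position 7: "b" => MATCH
  Position 8: "c" => no
Total occurrences: 4

4


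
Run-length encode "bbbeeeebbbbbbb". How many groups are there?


Input: bbbeeeebbbbbbb
Scanning for consecutive runs:
  Group 1: 'b' x 3 (positions 0-2)
  Group 2: 'e' x 4 (positions 3-6)
  Group 3: 'b' x 7 (positions 7-13)
Total groups: 3

3


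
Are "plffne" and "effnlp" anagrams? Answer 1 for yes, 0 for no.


Strings: "plffne", "effnlp"
Sorted first:  efflnp
Sorted second: efflnp
Sorted forms match => anagrams

1


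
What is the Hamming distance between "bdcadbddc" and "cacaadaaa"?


Comparing "bdcadbddc" and "cacaadaaa" position by position:
  Position 0: 'b' vs 'c' => differ
  Position 1: 'd' vs 'a' => differ
  Position 2: 'c' vs 'c' => same
  Position 3: 'a' vs 'a' => same
  Position 4: 'd' vs 'a' => differ
  Position 5: 'b' vs 'd' => differ
  Position 6: 'd' vs 'a' => differ
  Position 7: 'd' vs 'a' => differ
  Position 8: 'c' vs 'a' => differ
Total differences (Hamming distance): 7

7


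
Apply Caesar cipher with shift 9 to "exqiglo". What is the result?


Caesar cipher: shift "exqiglo" by 9
  'e' (pos 4) + 9 = pos 13 = 'n'
  'x' (pos 23) + 9 = pos 6 = 'g'
  'q' (pos 16) + 9 = pos 25 = 'z'
  'i' (pos 8) + 9 = pos 17 = 'r'
  'g' (pos 6) + 9 = pos 15 = 'p'
  'l' (pos 11) + 9 = pos 20 = 'u'
  'o' (pos 14) + 9 = pos 23 = 'x'
Result: ngzrpux

ngzrpux


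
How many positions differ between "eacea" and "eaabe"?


Comparing "eacea" and "eaabe" position by position:
  Position 0: 'e' vs 'e' => same
  Position 1: 'a' vs 'a' => same
  Position 2: 'c' vs 'a' => DIFFER
  Position 3: 'e' vs 'b' => DIFFER
  Position 4: 'a' vs 'e' => DIFFER
Positions that differ: 3

3


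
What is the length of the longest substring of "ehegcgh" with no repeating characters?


Input: "ehegcgh"
Sliding window (track last position of each char):
  Position 0 ('e'): window [0,0] length 1 -- new best
  Position 1 ('h'): window [0,1] length 2 -- new best
  Position 2 ('e'): repeat (last at 0), move window start to 1
  Position 2 ('e'): window [1,2] length 2
  Position 3 ('g'): window [1,3] length 3 -- new best
  Position 4 ('c'): window [1,4] length 4 -- new best
  Position 5 ('g'): repeat (last at 3), move window start to 4
  Position 5 ('g'): window [4,5] length 2
  Position 6 ('h'): window [4,6] length 3
Longest substring with no repeats: "hegc" with length 4

4


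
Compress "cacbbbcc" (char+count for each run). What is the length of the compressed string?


Input: cacbbbcc
Runs:
  'c' x 1 => "c1"
  'a' x 1 => "a1"
  'c' x 1 => "c1"
  'b' x 3 => "b3"
  'c' x 2 => "c2"
Compressed: "c1a1c1b3c2"
Compressed length: 10

10


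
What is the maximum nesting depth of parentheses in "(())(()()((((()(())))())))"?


Input: "(())(()()((((()(())))())))"
Tracking depth:
  Position 0 '(': depth becomes 1
  Position 1 '(': depth becomes 2
  Position 2 ')': depth becomes 1
  Position 3 ')': depth becomes 0
  Position 4 '(': depth becomes 1
  Position 5 '(': depth becomes 2
  Position 6 ')': depth becomes 1
  Position 7 '(': depth becomes 2
  Position 8 ')': depth becomes 1
  Position 9 '(': depth becomes 2
  Position 10 '(': depth becomes 3
  Position 11 '(': depth becomes 4
  Position 12 '(': depth becomes 5
  Position 13 '(': depth becomes 6
  Position 14 ')': depth becomes 5
  Position 15 '(': depth becomes 6
  Position 16 '(': depth becomes 7
  Position 17 ')': depth becomes 6
  Position 18 ')': depth becomes 5
  Position 19 ')': depth becomes 4
  Position 20 ')': depth becomes 3
  Position 21 '(': depth becomes 4
  Position 22 ')': depth becomes 3
  Position 23 ')': depth becomes 2
  Position 24 ')': depth becomes 1
  Position 25 ')': depth becomes 0
Maximum depth reached: 7

7


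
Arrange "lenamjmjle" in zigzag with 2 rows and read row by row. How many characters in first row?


Zigzag "lenamjmjle" into 2 rows:
Placing characters:
  'l' => row 0
  'e' => row 1
  'n' => row 0
  'a' => row 1
  'm' => row 0
  'j' => row 1
  'm' => row 0
  'j' => row 1
  'l' => row 0
  'e' => row 1
Rows:
  Row 0: "lnmml"
  Row 1: "eajje"
First row length: 5

5


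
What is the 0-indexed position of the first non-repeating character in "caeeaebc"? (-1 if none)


Input: caeeaebc
Character frequencies:
  'a': 2
  'b': 1
  'c': 2
  'e': 3
Scanning left to right for freq == 1:
  Position 0 ('c'): freq=2, skip
  Position 1 ('a'): freq=2, skip
  Position 2 ('e'): freq=3, skip
  Position 3 ('e'): freq=3, skip
  Position 4 ('a'): freq=2, skip
  Position 5 ('e'): freq=3, skip
  Position 6 ('b'): unique! => answer = 6

6


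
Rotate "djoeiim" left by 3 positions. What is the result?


Input: "djoeiim", rotate left by 3
First 3 characters: "djo"
Remaining characters: "eiim"
Concatenate remaining + first: "eiim" + "djo" = "eiimdjo"

eiimdjo


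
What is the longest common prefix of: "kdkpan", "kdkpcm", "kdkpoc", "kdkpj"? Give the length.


Words: kdkpan, kdkpcm, kdkpoc, kdkpj
  Position 0: all 'k' => match
  Position 1: all 'd' => match
  Position 2: all 'k' => match
  Position 3: all 'p' => match
  Position 4: ('a', 'c', 'o', 'j') => mismatch, stop
LCP = "kdkp" (length 4)

4


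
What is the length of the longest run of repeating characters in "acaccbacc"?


Input: "acaccbacc"
Scanning for longest run:
  Position 1 ('c'): new char, reset run to 1
  Position 2 ('a'): new char, reset run to 1
  Position 3 ('c'): new char, reset run to 1
  Position 4 ('c'): continues run of 'c', length=2
  Position 5 ('b'): new char, reset run to 1
  Position 6 ('a'): new char, reset run to 1
  Position 7 ('c'): new char, reset run to 1
  Position 8 ('c'): continues run of 'c', length=2
Longest run: 'c' with length 2

2


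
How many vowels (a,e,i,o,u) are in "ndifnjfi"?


Input: ndifnjfi
Checking each character:
  'n' at position 0: consonant
  'd' at position 1: consonant
  'i' at position 2: vowel (running total: 1)
  'f' at position 3: consonant
  'n' at position 4: consonant
  'j' at position 5: consonant
  'f' at position 6: consonant
  'i' at position 7: vowel (running total: 2)
Total vowels: 2

2


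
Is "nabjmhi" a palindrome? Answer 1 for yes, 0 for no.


Input: nabjmhi
Reversed: ihmjban
  Compare pos 0 ('n') with pos 6 ('i'): MISMATCH
  Compare pos 1 ('a') with pos 5 ('h'): MISMATCH
  Compare pos 2 ('b') with pos 4 ('m'): MISMATCH
Result: not a palindrome

0


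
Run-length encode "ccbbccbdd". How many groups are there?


Input: ccbbccbdd
Scanning for consecutive runs:
  Group 1: 'c' x 2 (positions 0-1)
  Group 2: 'b' x 2 (positions 2-3)
  Group 3: 'c' x 2 (positions 4-5)
  Group 4: 'b' x 1 (positions 6-6)
  Group 5: 'd' x 2 (positions 7-8)
Total groups: 5

5


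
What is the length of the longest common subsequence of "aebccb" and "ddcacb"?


LCS of "aebccb" and "ddcacb"
DP table:
           d    d    c    a    c    b
      0    0    0    0    0    0    0
  a   0    0    0    0    1    1    1
  e   0    0    0    0    1    1    1
  b   0    0    0    0    1    1    2
  c   0    0    0    1    1    2    2
  c   0    0    0    1    1    2    2
  b   0    0    0    1    1    2    3
LCS length = dp[6][6] = 3

3


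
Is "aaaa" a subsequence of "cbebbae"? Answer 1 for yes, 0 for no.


Check if "aaaa" is a subsequence of "cbebbae"
Greedy scan:
  Position 0 ('c'): no match needed
  Position 1 ('b'): no match needed
  Position 2 ('e'): no match needed
  Position 3 ('b'): no match needed
  Position 4 ('b'): no match needed
  Position 5 ('a'): matches sub[0] = 'a'
  Position 6 ('e'): no match needed
Only matched 1/4 characters => not a subsequence

0


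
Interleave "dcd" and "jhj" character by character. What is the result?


Interleaving "dcd" and "jhj":
  Position 0: 'd' from first, 'j' from second => "dj"
  Position 1: 'c' from first, 'h' from second => "ch"
  Position 2: 'd' from first, 'j' from second => "dj"
Result: djchdj

djchdj


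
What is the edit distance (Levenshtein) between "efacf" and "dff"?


Computing edit distance: "efacf" -> "dff"
DP table:
           d    f    f
      0    1    2    3
  e   1    1    2    3
  f   2    2    1    2
  a   3    3    2    2
  c   4    4    3    3
  f   5    5    4    3
Edit distance = dp[5][3] = 3

3


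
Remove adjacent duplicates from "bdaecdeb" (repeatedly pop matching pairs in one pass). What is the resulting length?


Input: bdaecdeb
Stack-based adjacent duplicate removal:
  Read 'b': push. Stack: b
  Read 'd': push. Stack: bd
  Read 'a': push. Stack: bda
  Read 'e': push. Stack: bdae
  Read 'c': push. Stack: bdaec
  Read 'd': push. Stack: bdaecd
  Read 'e': push. Stack: bdaecde
  Read 'b': push. Stack: bdaecdeb
Final stack: "bdaecdeb" (length 8)

8


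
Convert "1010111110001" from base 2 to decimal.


Input: "1010111110001" in base 2
Positional expansion:
  Digit '1' (value 1) x 2^12 = 4096
  Digit '0' (value 0) x 2^11 = 0
  Digit '1' (value 1) x 2^10 = 1024
  Digit '0' (value 0) x 2^9 = 0
  Digit '1' (value 1) x 2^8 = 256
  Digit '1' (value 1) x 2^7 = 128
  Digit '1' (value 1) x 2^6 = 64
  Digit '1' (value 1) x 2^5 = 32
  Digit '1' (value 1) x 2^4 = 16
  Digit '0' (value 0) x 2^3 = 0
  Digit '0' (value 0) x 2^2 = 0
  Digit '0' (value 0) x 2^1 = 0
  Digit '1' (value 1) x 2^0 = 1
Sum = 5617

5617


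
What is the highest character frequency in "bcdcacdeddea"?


Input: bcdcacdeddea
Character counts:
  'a': 2
  'b': 1
  'c': 3
  'd': 4
  'e': 2
Maximum frequency: 4

4


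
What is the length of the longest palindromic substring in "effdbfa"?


Input: "effdbfa"
Checking substrings for palindromes:
  [1:3] "ff" (len 2) => palindrome
Longest palindromic substring: "ff" with length 2

2


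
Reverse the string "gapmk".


Input: gapmk
Reading characters right to left:
  Position 4: 'k'
  Position 3: 'm'
  Position 2: 'p'
  Position 1: 'a'
  Position 0: 'g'
Reversed: kmpag

kmpag


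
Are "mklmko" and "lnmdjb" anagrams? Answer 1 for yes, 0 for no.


Strings: "mklmko", "lnmdjb"
Sorted first:  kklmmo
Sorted second: bdjlmn
Differ at position 0: 'k' vs 'b' => not anagrams

0


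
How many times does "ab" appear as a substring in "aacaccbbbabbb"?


Searching for "ab" in "aacaccbbbabbb"
Scanning each position:
  Position 0: "aa" => no
  Position 1: "ac" => no
  Position 2: "ca" => no
  Position 3: "ac" => no
  Position 4: "cc" => no
  Position 5: "cb" => no
  Position 6: "bb" => no
  Position 7: "bb" => no
  Position 8: "ba" => no
  Position 9: "ab" => MATCH
  Position 10: "bb" => no
  Position 11: "bb" => no
Total occurrences: 1

1


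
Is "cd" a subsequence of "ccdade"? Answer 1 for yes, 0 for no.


Check if "cd" is a subsequence of "ccdade"
Greedy scan:
  Position 0 ('c'): matches sub[0] = 'c'
  Position 1 ('c'): no match needed
  Position 2 ('d'): matches sub[1] = 'd'
  Position 3 ('a'): no match needed
  Position 4 ('d'): no match needed
  Position 5 ('e'): no match needed
All 2 characters matched => is a subsequence

1


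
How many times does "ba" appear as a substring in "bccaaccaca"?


Searching for "ba" in "bccaaccaca"
Scanning each position:
  Position 0: "bc" => no
  Position 1: "cc" => no
  Position 2: "ca" => no
  Position 3: "aa" => no
  Position 4: "ac" => no
  Position 5: "cc" => no
  Position 6: "ca" => no
  Position 7: "ac" => no
  Position 8: "ca" => no
Total occurrences: 0

0


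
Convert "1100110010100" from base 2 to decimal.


Input: "1100110010100" in base 2
Positional expansion:
  Digit '1' (value 1) x 2^12 = 4096
  Digit '1' (value 1) x 2^11 = 2048
  Digit '0' (value 0) x 2^10 = 0
  Digit '0' (value 0) x 2^9 = 0
  Digit '1' (value 1) x 2^8 = 256
  Digit '1' (value 1) x 2^7 = 128
  Digit '0' (value 0) x 2^6 = 0
  Digit '0' (value 0) x 2^5 = 0
  Digit '1' (value 1) x 2^4 = 16
  Digit '0' (value 0) x 2^3 = 0
  Digit '1' (value 1) x 2^2 = 4
  Digit '0' (value 0) x 2^1 = 0
  Digit '0' (value 0) x 2^0 = 0
Sum = 6548

6548


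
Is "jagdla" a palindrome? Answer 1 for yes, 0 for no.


Input: jagdla
Reversed: aldgaj
  Compare pos 0 ('j') with pos 5 ('a'): MISMATCH
  Compare pos 1 ('a') with pos 4 ('l'): MISMATCH
  Compare pos 2 ('g') with pos 3 ('d'): MISMATCH
Result: not a palindrome

0


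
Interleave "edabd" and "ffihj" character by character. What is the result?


Interleaving "edabd" and "ffihj":
  Position 0: 'e' from first, 'f' from second => "ef"
  Position 1: 'd' from first, 'f' from second => "df"
  Position 2: 'a' from first, 'i' from second => "ai"
  Position 3: 'b' from first, 'h' from second => "bh"
  Position 4: 'd' from first, 'j' from second => "dj"
Result: efdfaibhdj

efdfaibhdj


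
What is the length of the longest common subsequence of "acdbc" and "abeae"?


LCS of "acdbc" and "abeae"
DP table:
           a    b    e    a    e
      0    0    0    0    0    0
  a   0    1    1    1    1    1
  c   0    1    1    1    1    1
  d   0    1    1    1    1    1
  b   0    1    2    2    2    2
  c   0    1    2    2    2    2
LCS length = dp[5][5] = 2

2


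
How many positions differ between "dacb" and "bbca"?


Comparing "dacb" and "bbca" position by position:
  Position 0: 'd' vs 'b' => DIFFER
  Position 1: 'a' vs 'b' => DIFFER
  Position 2: 'c' vs 'c' => same
  Position 3: 'b' vs 'a' => DIFFER
Positions that differ: 3

3


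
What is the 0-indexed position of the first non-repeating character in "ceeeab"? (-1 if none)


Input: ceeeab
Character frequencies:
  'a': 1
  'b': 1
  'c': 1
  'e': 3
Scanning left to right for freq == 1:
  Position 0 ('c'): unique! => answer = 0

0


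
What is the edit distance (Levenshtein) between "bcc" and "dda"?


Computing edit distance: "bcc" -> "dda"
DP table:
           d    d    a
      0    1    2    3
  b   1    1    2    3
  c   2    2    2    3
  c   3    3    3    3
Edit distance = dp[3][3] = 3

3


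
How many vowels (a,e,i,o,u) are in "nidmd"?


Input: nidmd
Checking each character:
  'n' at position 0: consonant
  'i' at position 1: vowel (running total: 1)
  'd' at position 2: consonant
  'm' at position 3: consonant
  'd' at position 4: consonant
Total vowels: 1

1


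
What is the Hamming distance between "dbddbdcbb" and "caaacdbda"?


Comparing "dbddbdcbb" and "caaacdbda" position by position:
  Position 0: 'd' vs 'c' => differ
  Position 1: 'b' vs 'a' => differ
  Position 2: 'd' vs 'a' => differ
  Position 3: 'd' vs 'a' => differ
  Position 4: 'b' vs 'c' => differ
  Position 5: 'd' vs 'd' => same
  Position 6: 'c' vs 'b' => differ
  Position 7: 'b' vs 'd' => differ
  Position 8: 'b' vs 'a' => differ
Total differences (Hamming distance): 8

8


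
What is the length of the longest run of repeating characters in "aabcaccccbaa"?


Input: "aabcaccccbaa"
Scanning for longest run:
  Position 1 ('a'): continues run of 'a', length=2
  Position 2 ('b'): new char, reset run to 1
  Position 3 ('c'): new char, reset run to 1
  Position 4 ('a'): new char, reset run to 1
  Position 5 ('c'): new char, reset run to 1
  Position 6 ('c'): continues run of 'c', length=2
  Position 7 ('c'): continues run of 'c', length=3
  Position 8 ('c'): continues run of 'c', length=4
  Position 9 ('b'): new char, reset run to 1
  Position 10 ('a'): new char, reset run to 1
  Position 11 ('a'): continues run of 'a', length=2
Longest run: 'c' with length 4

4


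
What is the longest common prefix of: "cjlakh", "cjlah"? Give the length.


Words: cjlakh, cjlah
  Position 0: all 'c' => match
  Position 1: all 'j' => match
  Position 2: all 'l' => match
  Position 3: all 'a' => match
  Position 4: ('k', 'h') => mismatch, stop
LCP = "cjla" (length 4)

4


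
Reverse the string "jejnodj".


Input: jejnodj
Reading characters right to left:
  Position 6: 'j'
  Position 5: 'd'
  Position 4: 'o'
  Position 3: 'n'
  Position 2: 'j'
  Position 1: 'e'
  Position 0: 'j'
Reversed: jdonjej

jdonjej


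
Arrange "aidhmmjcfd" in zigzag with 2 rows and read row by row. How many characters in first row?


Zigzag "aidhmmjcfd" into 2 rows:
Placing characters:
  'a' => row 0
  'i' => row 1
  'd' => row 0
  'h' => row 1
  'm' => row 0
  'm' => row 1
  'j' => row 0
  'c' => row 1
  'f' => row 0
  'd' => row 1
Rows:
  Row 0: "admjf"
  Row 1: "ihmcd"
First row length: 5

5


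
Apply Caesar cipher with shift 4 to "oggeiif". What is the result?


Caesar cipher: shift "oggeiif" by 4
  'o' (pos 14) + 4 = pos 18 = 's'
  'g' (pos 6) + 4 = pos 10 = 'k'
  'g' (pos 6) + 4 = pos 10 = 'k'
  'e' (pos 4) + 4 = pos 8 = 'i'
  'i' (pos 8) + 4 = pos 12 = 'm'
  'i' (pos 8) + 4 = pos 12 = 'm'
  'f' (pos 5) + 4 = pos 9 = 'j'
Result: skkimmj

skkimmj


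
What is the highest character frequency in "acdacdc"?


Input: acdacdc
Character counts:
  'a': 2
  'c': 3
  'd': 2
Maximum frequency: 3

3


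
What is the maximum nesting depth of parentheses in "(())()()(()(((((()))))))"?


Input: "(())()()(()(((((()))))))"
Tracking depth:
  Position 0 '(': depth becomes 1
  Position 1 '(': depth becomes 2
  Position 2 ')': depth becomes 1
  Position 3 ')': depth becomes 0
  Position 4 '(': depth becomes 1
  Position 5 ')': depth becomes 0
  Position 6 '(': depth becomes 1
  Position 7 ')': depth becomes 0
  Position 8 '(': depth becomes 1
  Position 9 '(': depth becomes 2
  Position 10 ')': depth becomes 1
  Position 11 '(': depth becomes 2
  Position 12 '(': depth becomes 3
  Position 13 '(': depth becomes 4
  Position 14 '(': depth becomes 5
  Position 15 '(': depth becomes 6
  Position 16 '(': depth becomes 7
  Position 17 ')': depth becomes 6
  Position 18 ')': depth becomes 5
  Position 19 ')': depth becomes 4
  Position 20 ')': depth becomes 3
  Position 21 ')': depth becomes 2
  Position 22 ')': depth becomes 1
  Position 23 ')': depth becomes 0
Maximum depth reached: 7

7


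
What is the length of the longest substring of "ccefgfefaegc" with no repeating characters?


Input: "ccefgfefaegc"
Sliding window (track last position of each char):
  Position 0 ('c'): window [0,0] length 1 -- new best
  Position 1 ('c'): repeat (last at 0), move window start to 1
  Position 1 ('c'): window [1,1] length 1
  Position 2 ('e'): window [1,2] length 2 -- new best
  Position 3 ('f'): window [1,3] length 3 -- new best
  Position 4 ('g'): window [1,4] length 4 -- new best
  Position 5 ('f'): repeat (last at 3), move window start to 4
  Position 5 ('f'): window [4,5] length 2
  Position 6 ('e'): window [4,6] length 3
  Position 7 ('f'): repeat (last at 5), move window start to 6
  Position 7 ('f'): window [6,7] length 2
  Position 8 ('a'): window [6,8] length 3
  Position 9 ('e'): repeat (last at 6), move window start to 7
  Position 9 ('e'): window [7,9] length 3
  Position 10 ('g'): window [7,10] length 4
  Position 11 ('c'): window [7,11] length 5 -- new best
Longest substring with no repeats: "faegc" with length 5

5


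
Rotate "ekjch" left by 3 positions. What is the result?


Input: "ekjch", rotate left by 3
First 3 characters: "ekj"
Remaining characters: "ch"
Concatenate remaining + first: "ch" + "ekj" = "chekj"

chekj


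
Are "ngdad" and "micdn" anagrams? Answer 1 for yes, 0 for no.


Strings: "ngdad", "micdn"
Sorted first:  addgn
Sorted second: cdimn
Differ at position 0: 'a' vs 'c' => not anagrams

0


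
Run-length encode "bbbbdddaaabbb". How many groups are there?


Input: bbbbdddaaabbb
Scanning for consecutive runs:
  Group 1: 'b' x 4 (positions 0-3)
  Group 2: 'd' x 3 (positions 4-6)
  Group 3: 'a' x 3 (positions 7-9)
  Group 4: 'b' x 3 (positions 10-12)
Total groups: 4

4


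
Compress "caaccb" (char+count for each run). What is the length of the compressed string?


Input: caaccb
Runs:
  'c' x 1 => "c1"
  'a' x 2 => "a2"
  'c' x 2 => "c2"
  'b' x 1 => "b1"
Compressed: "c1a2c2b1"
Compressed length: 8

8


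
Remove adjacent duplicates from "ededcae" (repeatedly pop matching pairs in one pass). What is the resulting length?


Input: ededcae
Stack-based adjacent duplicate removal:
  Read 'e': push. Stack: e
  Read 'd': push. Stack: ed
  Read 'e': push. Stack: ede
  Read 'd': push. Stack: eded
  Read 'c': push. Stack: ededc
  Read 'a': push. Stack: ededca
  Read 'e': push. Stack: ededcae
Final stack: "ededcae" (length 7)

7


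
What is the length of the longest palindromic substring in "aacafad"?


Input: "aacafad"
Checking substrings for palindromes:
  [1:4] "aca" (len 3) => palindrome
  [3:6] "afa" (len 3) => palindrome
  [0:2] "aa" (len 2) => palindrome
Longest palindromic substring: "aca" with length 3

3


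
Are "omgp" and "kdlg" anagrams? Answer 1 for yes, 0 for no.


Strings: "omgp", "kdlg"
Sorted first:  gmop
Sorted second: dgkl
Differ at position 0: 'g' vs 'd' => not anagrams

0


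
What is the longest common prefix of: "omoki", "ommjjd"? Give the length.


Words: omoki, ommjjd
  Position 0: all 'o' => match
  Position 1: all 'm' => match
  Position 2: ('o', 'm') => mismatch, stop
LCP = "om" (length 2)

2


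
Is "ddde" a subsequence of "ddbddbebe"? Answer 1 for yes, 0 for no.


Check if "ddde" is a subsequence of "ddbddbebe"
Greedy scan:
  Position 0 ('d'): matches sub[0] = 'd'
  Position 1 ('d'): matches sub[1] = 'd'
  Position 2 ('b'): no match needed
  Position 3 ('d'): matches sub[2] = 'd'
  Position 4 ('d'): no match needed
  Position 5 ('b'): no match needed
  Position 6 ('e'): matches sub[3] = 'e'
  Position 7 ('b'): no match needed
  Position 8 ('e'): no match needed
All 4 characters matched => is a subsequence

1


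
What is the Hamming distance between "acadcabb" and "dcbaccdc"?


Comparing "acadcabb" and "dcbaccdc" position by position:
  Position 0: 'a' vs 'd' => differ
  Position 1: 'c' vs 'c' => same
  Position 2: 'a' vs 'b' => differ
  Position 3: 'd' vs 'a' => differ
  Position 4: 'c' vs 'c' => same
  Position 5: 'a' vs 'c' => differ
  Position 6: 'b' vs 'd' => differ
  Position 7: 'b' vs 'c' => differ
Total differences (Hamming distance): 6

6


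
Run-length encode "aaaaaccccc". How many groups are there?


Input: aaaaaccccc
Scanning for consecutive runs:
  Group 1: 'a' x 5 (positions 0-4)
  Group 2: 'c' x 5 (positions 5-9)
Total groups: 2

2


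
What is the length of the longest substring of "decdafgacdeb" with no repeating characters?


Input: "decdafgacdeb"
Sliding window (track last position of each char):
  Position 0 ('d'): window [0,0] length 1 -- new best
  Position 1 ('e'): window [0,1] length 2 -- new best
  Position 2 ('c'): window [0,2] length 3 -- new best
  Position 3 ('d'): repeat (last at 0), move window start to 1
  Position 3 ('d'): window [1,3] length 3
  Position 4 ('a'): window [1,4] length 4 -- new best
  Position 5 ('f'): window [1,5] length 5 -- new best
  Position 6 ('g'): window [1,6] length 6 -- new best
  Position 7 ('a'): repeat (last at 4), move window start to 5
  Position 7 ('a'): window [5,7] length 3
  Position 8 ('c'): window [5,8] length 4
  Position 9 ('d'): window [5,9] length 5
  Position 10 ('e'): window [5,10] length 6
  Position 11 ('b'): window [5,11] length 7 -- new best
Longest substring with no repeats: "fgacdeb" with length 7

7


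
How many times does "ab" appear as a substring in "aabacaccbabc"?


Searching for "ab" in "aabacaccbabc"
Scanning each position:
  Position 0: "aa" => no
  Position 1: "ab" => MATCH
  Position 2: "ba" => no
  Position 3: "ac" => no
  Position 4: "ca" => no
  Position 5: "ac" => no
  Position 6: "cc" => no
  Position 7: "cb" => no
  Position 8: "ba" => no
  Position 9: "ab" => MATCH
  Position 10: "bc" => no
Total occurrences: 2

2


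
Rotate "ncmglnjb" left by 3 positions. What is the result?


Input: "ncmglnjb", rotate left by 3
First 3 characters: "ncm"
Remaining characters: "glnjb"
Concatenate remaining + first: "glnjb" + "ncm" = "glnjbncm"

glnjbncm


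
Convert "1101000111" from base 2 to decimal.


Input: "1101000111" in base 2
Positional expansion:
  Digit '1' (value 1) x 2^9 = 512
  Digit '1' (value 1) x 2^8 = 256
  Digit '0' (value 0) x 2^7 = 0
  Digit '1' (value 1) x 2^6 = 64
  Digit '0' (value 0) x 2^5 = 0
  Digit '0' (value 0) x 2^4 = 0
  Digit '0' (value 0) x 2^3 = 0
  Digit '1' (value 1) x 2^2 = 4
  Digit '1' (value 1) x 2^1 = 2
  Digit '1' (value 1) x 2^0 = 1
Sum = 839

839


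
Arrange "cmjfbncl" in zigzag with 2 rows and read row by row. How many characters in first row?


Zigzag "cmjfbncl" into 2 rows:
Placing characters:
  'c' => row 0
  'm' => row 1
  'j' => row 0
  'f' => row 1
  'b' => row 0
  'n' => row 1
  'c' => row 0
  'l' => row 1
Rows:
  Row 0: "cjbc"
  Row 1: "mfnl"
First row length: 4

4


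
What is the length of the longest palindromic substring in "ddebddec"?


Input: "ddebddec"
Checking substrings for palindromes:
  [0:2] "dd" (len 2) => palindrome
  [4:6] "dd" (len 2) => palindrome
Longest palindromic substring: "dd" with length 2

2


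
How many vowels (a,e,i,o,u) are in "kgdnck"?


Input: kgdnck
Checking each character:
  'k' at position 0: consonant
  'g' at position 1: consonant
  'd' at position 2: consonant
  'n' at position 3: consonant
  'c' at position 4: consonant
  'k' at position 5: consonant
Total vowels: 0

0


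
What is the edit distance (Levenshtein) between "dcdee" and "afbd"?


Computing edit distance: "dcdee" -> "afbd"
DP table:
           a    f    b    d
      0    1    2    3    4
  d   1    1    2    3    3
  c   2    2    2    3    4
  d   3    3    3    3    3
  e   4    4    4    4    4
  e   5    5    5    5    5
Edit distance = dp[5][4] = 5

5


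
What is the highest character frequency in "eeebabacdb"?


Input: eeebabacdb
Character counts:
  'a': 2
  'b': 3
  'c': 1
  'd': 1
  'e': 3
Maximum frequency: 3

3


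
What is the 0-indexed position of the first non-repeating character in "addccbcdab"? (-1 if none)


Input: addccbcdab
Character frequencies:
  'a': 2
  'b': 2
  'c': 3
  'd': 3
Scanning left to right for freq == 1:
  Position 0 ('a'): freq=2, skip
  Position 1 ('d'): freq=3, skip
  Position 2 ('d'): freq=3, skip
  Position 3 ('c'): freq=3, skip
  Position 4 ('c'): freq=3, skip
  Position 5 ('b'): freq=2, skip
  Position 6 ('c'): freq=3, skip
  Position 7 ('d'): freq=3, skip
  Position 8 ('a'): freq=2, skip
  Position 9 ('b'): freq=2, skip
  No unique character found => answer = -1

-1


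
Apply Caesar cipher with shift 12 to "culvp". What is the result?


Caesar cipher: shift "culvp" by 12
  'c' (pos 2) + 12 = pos 14 = 'o'
  'u' (pos 20) + 12 = pos 6 = 'g'
  'l' (pos 11) + 12 = pos 23 = 'x'
  'v' (pos 21) + 12 = pos 7 = 'h'
  'p' (pos 15) + 12 = pos 1 = 'b'
Result: ogxhb

ogxhb


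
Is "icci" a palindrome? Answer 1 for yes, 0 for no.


Input: icci
Reversed: icci
  Compare pos 0 ('i') with pos 3 ('i'): match
  Compare pos 1 ('c') with pos 2 ('c'): match
Result: palindrome

1


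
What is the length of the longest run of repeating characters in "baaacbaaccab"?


Input: "baaacbaaccab"
Scanning for longest run:
  Position 1 ('a'): new char, reset run to 1
  Position 2 ('a'): continues run of 'a', length=2
  Position 3 ('a'): continues run of 'a', length=3
  Position 4 ('c'): new char, reset run to 1
  Position 5 ('b'): new char, reset run to 1
  Position 6 ('a'): new char, reset run to 1
  Position 7 ('a'): continues run of 'a', length=2
  Position 8 ('c'): new char, reset run to 1
  Position 9 ('c'): continues run of 'c', length=2
  Position 10 ('a'): new char, reset run to 1
  Position 11 ('b'): new char, reset run to 1
Longest run: 'a' with length 3

3


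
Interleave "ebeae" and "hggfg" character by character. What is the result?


Interleaving "ebeae" and "hggfg":
  Position 0: 'e' from first, 'h' from second => "eh"
  Position 1: 'b' from first, 'g' from second => "bg"
  Position 2: 'e' from first, 'g' from second => "eg"
  Position 3: 'a' from first, 'f' from second => "af"
  Position 4: 'e' from first, 'g' from second => "eg"
Result: ehbgegafeg

ehbgegafeg


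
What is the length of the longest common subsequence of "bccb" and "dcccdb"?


LCS of "bccb" and "dcccdb"
DP table:
           d    c    c    c    d    b
      0    0    0    0    0    0    0
  b   0    0    0    0    0    0    1
  c   0    0    1    1    1    1    1
  c   0    0    1    2    2    2    2
  b   0    0    1    2    2    2    3
LCS length = dp[4][6] = 3

3


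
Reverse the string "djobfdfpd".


Input: djobfdfpd
Reading characters right to left:
  Position 8: 'd'
  Position 7: 'p'
  Position 6: 'f'
  Position 5: 'd'
  Position 4: 'f'
  Position 3: 'b'
  Position 2: 'o'
  Position 1: 'j'
  Position 0: 'd'
Reversed: dpfdfbojd

dpfdfbojd


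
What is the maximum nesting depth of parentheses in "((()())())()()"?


Input: "((()())())()()"
Tracking depth:
  Position 0 '(': depth becomes 1
  Position 1 '(': depth becomes 2
  Position 2 '(': depth becomes 3
  Position 3 ')': depth becomes 2
  Position 4 '(': depth becomes 3
  Position 5 ')': depth becomes 2
  Position 6 ')': depth becomes 1
  Position 7 '(': depth becomes 2
  Position 8 ')': depth becomes 1
  Position 9 ')': depth becomes 0
  Position 10 '(': depth becomes 1
  Position 11 ')': depth becomes 0
  Position 12 '(': depth becomes 1
  Position 13 ')': depth becomes 0
Maximum depth reached: 3

3


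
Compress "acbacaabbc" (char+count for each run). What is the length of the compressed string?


Input: acbacaabbc
Runs:
  'a' x 1 => "a1"
  'c' x 1 => "c1"
  'b' x 1 => "b1"
  'a' x 1 => "a1"
  'c' x 1 => "c1"
  'a' x 2 => "a2"
  'b' x 2 => "b2"
  'c' x 1 => "c1"
Compressed: "a1c1b1a1c1a2b2c1"
Compressed length: 16

16


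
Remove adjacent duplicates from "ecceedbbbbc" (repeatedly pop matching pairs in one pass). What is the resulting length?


Input: ecceedbbbbc
Stack-based adjacent duplicate removal:
  Read 'e': push. Stack: e
  Read 'c': push. Stack: ec
  Read 'c': matches stack top 'c' => pop. Stack: e
  Read 'e': matches stack top 'e' => pop. Stack: (empty)
  Read 'e': push. Stack: e
  Read 'd': push. Stack: ed
  Read 'b': push. Stack: edb
  Read 'b': matches stack top 'b' => pop. Stack: ed
  Read 'b': push. Stack: edb
  Read 'b': matches stack top 'b' => pop. Stack: ed
  Read 'c': push. Stack: edc
Final stack: "edc" (length 3)

3


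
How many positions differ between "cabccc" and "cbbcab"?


Comparing "cabccc" and "cbbcab" position by position:
  Position 0: 'c' vs 'c' => same
  Position 1: 'a' vs 'b' => DIFFER
  Position 2: 'b' vs 'b' => same
  Position 3: 'c' vs 'c' => same
  Position 4: 'c' vs 'a' => DIFFER
  Position 5: 'c' vs 'b' => DIFFER
Positions that differ: 3

3


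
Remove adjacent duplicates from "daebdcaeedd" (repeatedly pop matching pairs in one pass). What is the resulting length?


Input: daebdcaeedd
Stack-based adjacent duplicate removal:
  Read 'd': push. Stack: d
  Read 'a': push. Stack: da
  Read 'e': push. Stack: dae
  Read 'b': push. Stack: daeb
  Read 'd': push. Stack: daebd
  Read 'c': push. Stack: daebdc
  Read 'a': push. Stack: daebdca
  Read 'e': push. Stack: daebdcae
  Read 'e': matches stack top 'e' => pop. Stack: daebdca
  Read 'd': push. Stack: daebdcad
  Read 'd': matches stack top 'd' => pop. Stack: daebdca
Final stack: "daebdca" (length 7)

7


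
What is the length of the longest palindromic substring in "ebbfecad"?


Input: "ebbfecad"
Checking substrings for palindromes:
  [1:3] "bb" (len 2) => palindrome
Longest palindromic substring: "bb" with length 2

2


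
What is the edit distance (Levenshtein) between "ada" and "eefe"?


Computing edit distance: "ada" -> "eefe"
DP table:
           e    e    f    e
      0    1    2    3    4
  a   1    1    2    3    4
  d   2    2    2    3    4
  a   3    3    3    3    4
Edit distance = dp[3][4] = 4

4


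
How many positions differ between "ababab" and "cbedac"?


Comparing "ababab" and "cbedac" position by position:
  Position 0: 'a' vs 'c' => DIFFER
  Position 1: 'b' vs 'b' => same
  Position 2: 'a' vs 'e' => DIFFER
  Position 3: 'b' vs 'd' => DIFFER
  Position 4: 'a' vs 'a' => same
  Position 5: 'b' vs 'c' => DIFFER
Positions that differ: 4

4


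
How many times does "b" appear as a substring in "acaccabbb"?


Searching for "b" in "acaccabbb"
Scanning each position:
  Position 0: "a" => no
  Position 1: "c" => no
  Position 2: "a" => no
  Position 3: "c" => no
  Position 4: "c" => no
  Position 5: "a" => no
  Position 6: "b" => MATCH
  Position 7: "b" => MATCH
  Position 8: "b" => MATCH
Total occurrences: 3

3


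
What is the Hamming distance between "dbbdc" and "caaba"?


Comparing "dbbdc" and "caaba" position by position:
  Position 0: 'd' vs 'c' => differ
  Position 1: 'b' vs 'a' => differ
  Position 2: 'b' vs 'a' => differ
  Position 3: 'd' vs 'b' => differ
  Position 4: 'c' vs 'a' => differ
Total differences (Hamming distance): 5

5


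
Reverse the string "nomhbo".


Input: nomhbo
Reading characters right to left:
  Position 5: 'o'
  Position 4: 'b'
  Position 3: 'h'
  Position 2: 'm'
  Position 1: 'o'
  Position 0: 'n'
Reversed: obhmon

obhmon


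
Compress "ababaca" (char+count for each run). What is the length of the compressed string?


Input: ababaca
Runs:
  'a' x 1 => "a1"
  'b' x 1 => "b1"
  'a' x 1 => "a1"
  'b' x 1 => "b1"
  'a' x 1 => "a1"
  'c' x 1 => "c1"
  'a' x 1 => "a1"
Compressed: "a1b1a1b1a1c1a1"
Compressed length: 14

14


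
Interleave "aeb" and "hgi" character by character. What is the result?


Interleaving "aeb" and "hgi":
  Position 0: 'a' from first, 'h' from second => "ah"
  Position 1: 'e' from first, 'g' from second => "eg"
  Position 2: 'b' from first, 'i' from second => "bi"
Result: ahegbi

ahegbi


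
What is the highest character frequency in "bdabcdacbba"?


Input: bdabcdacbba
Character counts:
  'a': 3
  'b': 4
  'c': 2
  'd': 2
Maximum frequency: 4

4


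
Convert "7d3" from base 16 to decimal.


Input: "7d3" in base 16
Positional expansion:
  Digit '7' (value 7) x 16^2 = 1792
  Digit 'd' (value 13) x 16^1 = 208
  Digit '3' (value 3) x 16^0 = 3
Sum = 2003

2003


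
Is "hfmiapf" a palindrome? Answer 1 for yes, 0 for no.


Input: hfmiapf
Reversed: fpaimfh
  Compare pos 0 ('h') with pos 6 ('f'): MISMATCH
  Compare pos 1 ('f') with pos 5 ('p'): MISMATCH
  Compare pos 2 ('m') with pos 4 ('a'): MISMATCH
Result: not a palindrome

0


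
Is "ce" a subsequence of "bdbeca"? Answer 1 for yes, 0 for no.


Check if "ce" is a subsequence of "bdbeca"
Greedy scan:
  Position 0 ('b'): no match needed
  Position 1 ('d'): no match needed
  Position 2 ('b'): no match needed
  Position 3 ('e'): no match needed
  Position 4 ('c'): matches sub[0] = 'c'
  Position 5 ('a'): no match needed
Only matched 1/2 characters => not a subsequence

0


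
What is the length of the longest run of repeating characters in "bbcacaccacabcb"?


Input: "bbcacaccacabcb"
Scanning for longest run:
  Position 1 ('b'): continues run of 'b', length=2
  Position 2 ('c'): new char, reset run to 1
  Position 3 ('a'): new char, reset run to 1
  Position 4 ('c'): new char, reset run to 1
  Position 5 ('a'): new char, reset run to 1
  Position 6 ('c'): new char, reset run to 1
  Position 7 ('c'): continues run of 'c', length=2
  Position 8 ('a'): new char, reset run to 1
  Position 9 ('c'): new char, reset run to 1
  Position 10 ('a'): new char, reset run to 1
  Position 11 ('b'): new char, reset run to 1
  Position 12 ('c'): new char, reset run to 1
  Position 13 ('b'): new char, reset run to 1
Longest run: 'b' with length 2

2
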